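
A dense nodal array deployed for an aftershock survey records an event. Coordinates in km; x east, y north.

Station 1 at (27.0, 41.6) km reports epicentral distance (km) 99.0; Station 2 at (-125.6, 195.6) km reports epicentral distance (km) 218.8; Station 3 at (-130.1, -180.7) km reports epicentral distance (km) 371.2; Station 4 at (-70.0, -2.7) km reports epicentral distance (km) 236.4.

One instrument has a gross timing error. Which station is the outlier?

Station 4

Solve using three stations at a time. Using Station 1, Station 2, Station 3 (subtract circle equations pairwise → linear system) gives (x, y) ≈ (81.3, 124.4).
Distances from that point to each station vs reported:
  Station 1: calculated 99.0 vs reported 99.0 → residual 0.0 km
  Station 2: calculated 218.8 vs reported 218.8 → residual 0.0 km
  Station 3: calculated 371.2 vs reported 371.2 → residual 0.0 km
  Station 4: calculated 197.6 vs reported 236.4 → residual 38.8 km
Station 1, Station 2, Station 3 are mutually consistent (residuals ≈ 0); Station 4 is off by 38.8 km.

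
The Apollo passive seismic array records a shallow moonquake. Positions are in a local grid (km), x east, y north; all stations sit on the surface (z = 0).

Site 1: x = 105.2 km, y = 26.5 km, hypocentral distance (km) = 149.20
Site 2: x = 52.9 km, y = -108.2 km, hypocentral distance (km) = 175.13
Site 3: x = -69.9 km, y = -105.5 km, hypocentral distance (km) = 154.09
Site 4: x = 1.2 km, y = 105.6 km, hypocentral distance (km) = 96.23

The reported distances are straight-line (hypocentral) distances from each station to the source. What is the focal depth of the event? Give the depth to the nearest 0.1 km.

z ≈ 54.2 km

Each station gives a sphere (x−x_i)² + (y−y_i)² + z² = d_i² (stations at z=0).
Subtracting the Site 1 sphere from Site 2 and Site 3: z² cancels, leaving linear equations in x and y:
-104.6 x − 269.4 y = -5673.52
-350.2 x − 264.0 y = 2763.88
Solving: x ≈ -33.604, y ≈ 34.107 km (keep extra digits for the depth step; rounded: -33.6, 34.1).
Then from the Site 1 sphere: z² = 149.20² − (x − 105.2)² − (y − 26.5)² with x = -33.604, y = 34.107, so z ≈ 54.187 ≈ 54.2 km.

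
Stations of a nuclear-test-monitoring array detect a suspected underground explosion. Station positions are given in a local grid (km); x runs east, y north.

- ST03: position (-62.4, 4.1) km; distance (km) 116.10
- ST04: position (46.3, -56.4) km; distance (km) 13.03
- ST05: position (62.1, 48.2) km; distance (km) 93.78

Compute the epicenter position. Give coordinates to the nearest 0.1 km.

x ≈ 43.4 km, y ≈ -43.7 km

Circle about each station: (x + 62.4)² + (y − 4.1)² = 116.10²; (x − 46.3)² + (y + 56.4)² = 13.03²; (x − 62.1)² + (y − 48.2)² = 93.78².
Subtracting the ST03 equation from the ST04 and ST05 equations removes the quadratic terms:
217.4 x − 121.0 y = 14723.51
249.0 x + 88.2 y = 6953.60
Solving the 2×2 system: x ≈ 43.4, y ≈ -43.7 km.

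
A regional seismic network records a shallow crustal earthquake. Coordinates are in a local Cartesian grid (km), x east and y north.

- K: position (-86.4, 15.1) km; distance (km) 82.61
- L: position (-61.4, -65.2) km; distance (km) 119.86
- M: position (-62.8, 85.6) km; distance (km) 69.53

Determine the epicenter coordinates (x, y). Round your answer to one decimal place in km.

(-8.4, 42.3)

Circle about each station: (x + 86.4)² + (y − 15.1)² = 82.61²; (x + 61.4)² + (y + 65.2)² = 119.86²; (x + 62.8)² + (y − 85.6)² = 69.53².
Subtracting pairs of circle equations eliminates x²+y² and gives linear equations (the radical axes):
50.0 x − 160.6 y = -7213.98
47.2 x + 141.0 y = 5568.22
Solving the 2×2 system: x ≈ -8.4, y ≈ 42.3 km.
Check against K (with the unrounded x, y): √((x + 86.4)²+(y − 15.1)²) = 82.61 ≈ 82.61 km. ✓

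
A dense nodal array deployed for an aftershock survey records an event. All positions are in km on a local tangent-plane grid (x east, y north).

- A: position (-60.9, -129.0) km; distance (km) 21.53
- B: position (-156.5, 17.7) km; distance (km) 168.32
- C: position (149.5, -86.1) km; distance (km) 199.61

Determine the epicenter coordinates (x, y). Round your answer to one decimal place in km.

x ≈ -48.5 km, y ≈ -111.4 km

Circle about each station: (x + 60.9)² + (y + 129.0)² = 21.53²; (x + 156.5)² + (y − 17.7)² = 168.32²; (x − 149.5)² + (y + 86.1)² = 199.61².
Subtracting the A equation from the B and C equations removes the quadratic terms:
-191.2 x + 293.4 y = -23412.35
420.8 x + 85.8 y = -29966.96
Solving the 2×2 system: x ≈ -48.5, y ≈ -111.4 km.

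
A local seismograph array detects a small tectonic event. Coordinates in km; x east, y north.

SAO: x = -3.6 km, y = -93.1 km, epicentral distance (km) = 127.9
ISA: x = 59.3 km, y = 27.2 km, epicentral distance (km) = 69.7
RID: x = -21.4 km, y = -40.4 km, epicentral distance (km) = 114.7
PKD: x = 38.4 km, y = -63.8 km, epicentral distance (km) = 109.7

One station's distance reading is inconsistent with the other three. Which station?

Solve using three stations at a time. Using SAO, ISA, PKD (subtract circle equations pairwise → linear system) gives (x, y) ≈ (-10.0, 34.6).
Distances from that point to each station vs reported:
  SAO: calculated 127.9 vs reported 127.9 → residual 0.0 km
  ISA: calculated 69.7 vs reported 69.7 → residual 0.0 km
  RID: calculated 75.9 vs reported 114.7 → residual 38.8 km
  PKD: calculated 109.7 vs reported 109.7 → residual 0.0 km
SAO, ISA, PKD are mutually consistent (residuals ≈ 0); RID is off by 38.8 km.

RID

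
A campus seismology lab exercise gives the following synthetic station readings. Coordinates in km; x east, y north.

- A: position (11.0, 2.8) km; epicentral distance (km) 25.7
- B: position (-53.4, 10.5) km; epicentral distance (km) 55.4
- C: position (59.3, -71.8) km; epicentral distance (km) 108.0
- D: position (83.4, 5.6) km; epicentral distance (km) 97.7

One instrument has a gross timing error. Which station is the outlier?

B

Solve using three stations at a time. Using A, C, D (subtract circle equations pairwise → linear system) gives (x, y) ≈ (-14.3, 7.2).
Distances from that point to each station vs reported:
  A: calculated 25.7 vs reported 25.7 → residual 0.0 km
  B: calculated 39.3 vs reported 55.4 → residual 16.1 km
  C: calculated 108.0 vs reported 108.0 → residual 0.0 km
  D: calculated 97.7 vs reported 97.7 → residual 0.0 km
A, C, D are mutually consistent (residuals ≈ 0); B is off by 16.1 km.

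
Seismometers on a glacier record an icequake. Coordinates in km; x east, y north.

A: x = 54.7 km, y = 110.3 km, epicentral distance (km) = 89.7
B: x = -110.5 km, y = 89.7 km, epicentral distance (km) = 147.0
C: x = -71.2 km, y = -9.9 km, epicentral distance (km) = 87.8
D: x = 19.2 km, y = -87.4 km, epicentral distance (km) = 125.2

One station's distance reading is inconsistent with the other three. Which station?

B

Solve using three stations at a time. Using A, C, D (subtract circle equations pairwise → linear system) gives (x, y) ≈ (3.2, 36.8).
Distances from that point to each station vs reported:
  A: calculated 89.7 vs reported 89.7 → residual 0.0 km
  B: calculated 125.4 vs reported 147.0 → residual 21.6 km
  C: calculated 87.8 vs reported 87.8 → residual 0.0 km
  D: calculated 125.2 vs reported 125.2 → residual 0.0 km
A, C, D are mutually consistent (residuals ≈ 0); B is off by 21.6 km.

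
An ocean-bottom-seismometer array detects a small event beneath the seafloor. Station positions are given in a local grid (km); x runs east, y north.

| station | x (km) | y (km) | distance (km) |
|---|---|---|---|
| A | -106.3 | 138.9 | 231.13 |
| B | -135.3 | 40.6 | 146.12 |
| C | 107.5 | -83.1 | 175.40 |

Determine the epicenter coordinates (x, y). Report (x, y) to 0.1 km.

Circle about each station: (x + 106.3)² + (y − 138.9)² = 231.13²; (x + 135.3)² + (y − 40.6)² = 146.12²; (x − 107.5)² + (y + 83.1)² = 175.40².
Subtracting pairs of circle equations eliminates x²+y² and gives linear equations (the radical axes):
-58.0 x − 196.6 y = 21431.57
427.6 x − 444.0 y = 10524.88
Solving the 2×2 system: x ≈ -67.8, y ≈ -89.0 km.
Check against A (with the unrounded x, y): √((x + 106.3)²+(y − 138.9)²) = 231.13 ≈ 231.13 km. ✓

-67.8 km east, -89.0 km north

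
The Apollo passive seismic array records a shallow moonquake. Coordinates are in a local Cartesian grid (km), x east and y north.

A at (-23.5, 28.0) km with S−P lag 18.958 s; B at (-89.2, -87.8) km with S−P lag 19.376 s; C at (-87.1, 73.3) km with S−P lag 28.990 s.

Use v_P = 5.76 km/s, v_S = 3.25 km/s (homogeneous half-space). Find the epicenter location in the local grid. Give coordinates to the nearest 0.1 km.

Distance from S−P lag: d = Δt · v_P v_S / (v_P − v_S) = Δt · (5.76·3.25)/(5.76−3.25) ≈ 7.4582·Δt.
So d_A = 141.39, d_B = 144.51, d_C = 216.21 km.
Circle about each station: (x + 23.5)² + (y − 28.0)² = 141.39²; (x + 89.2)² + (y + 87.8)² = 144.51²; (x + 87.1)² + (y − 73.3)² = 216.21².
Subtracting pairs of circle equations eliminates x²+y² and gives linear equations (the radical axes):
-131.4 x − 231.6 y = 13437.22
-127.2 x + 90.6 y = -15132.58
Solving the 2×2 system: x ≈ 55.3, y ≈ -89.4 km.

55.3 km east, -89.4 km north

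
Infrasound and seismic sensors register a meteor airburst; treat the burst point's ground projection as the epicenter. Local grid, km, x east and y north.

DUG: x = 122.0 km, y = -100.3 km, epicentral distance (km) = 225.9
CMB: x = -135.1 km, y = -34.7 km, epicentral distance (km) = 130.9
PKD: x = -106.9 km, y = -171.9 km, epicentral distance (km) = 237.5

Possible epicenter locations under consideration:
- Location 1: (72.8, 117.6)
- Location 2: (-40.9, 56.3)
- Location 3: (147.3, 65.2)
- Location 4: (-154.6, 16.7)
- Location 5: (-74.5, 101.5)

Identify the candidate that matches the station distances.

Location 2

For each candidate, compare |candidate − station| to the reported distance:
Location 1: residuals DUG 2.5, CMB 126.8, PKD 103.2 → max 126.8 km
Location 2: residuals DUG 0.1, CMB 0.1, PKD 0.1 → max 0.1 km
Location 3: residuals DUG 58.5, CMB 168.6, PKD 110.1 → max 168.6 km
Location 4: residuals DUG 74.4, CMB 75.9, PKD 43.0 → max 75.9 km
Location 5: residuals DUG 55.8, CMB 18.2, PKD 37.8 → max 55.8 km
Only Location 2 has all residuals ≈ 0.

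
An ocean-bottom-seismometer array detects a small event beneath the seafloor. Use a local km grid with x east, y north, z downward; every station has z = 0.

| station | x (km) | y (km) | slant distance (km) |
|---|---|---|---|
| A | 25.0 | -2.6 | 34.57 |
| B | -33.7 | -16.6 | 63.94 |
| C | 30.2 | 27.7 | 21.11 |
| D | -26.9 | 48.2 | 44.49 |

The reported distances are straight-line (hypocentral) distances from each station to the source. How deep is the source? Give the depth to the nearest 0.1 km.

z ≈ 9.6 km

Each station gives a sphere (x−x_i)² + (y−y_i)² + z² = d_i² (stations at z=0).
Subtracting the A sphere from B and C: z² cancels, leaving linear equations in x and y:
-117.4 x − 28.0 y = -2113.75
10.4 x + 60.6 y = 1797.02
Solving: x ≈ 11.399, y ≈ 27.698 km (keep extra digits for the depth step; rounded: 11.4, 27.7).
Then from the A sphere: z² = 34.57² − (x − 25.0)² − (y + 2.6)² with x = 11.399, y = 27.698, so z ≈ 9.598 ≈ 9.6 km.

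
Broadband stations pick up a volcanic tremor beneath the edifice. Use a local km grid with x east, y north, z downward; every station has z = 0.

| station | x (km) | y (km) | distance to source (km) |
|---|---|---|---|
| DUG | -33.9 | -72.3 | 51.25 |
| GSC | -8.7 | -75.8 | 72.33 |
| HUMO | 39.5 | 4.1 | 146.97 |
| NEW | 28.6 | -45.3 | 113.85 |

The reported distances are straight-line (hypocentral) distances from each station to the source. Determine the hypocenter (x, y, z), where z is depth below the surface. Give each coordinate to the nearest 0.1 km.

(-74.4, -84.1, 29.1)

Each station gives a sphere (x−x_i)² + (y−y_i)² + z² = d_i² (stations at z=0).
Subtracting the DUG sphere from GSC and HUMO: z² cancels, leaving linear equations in x and y:
50.4 x − 7.0 y = -3160.24
146.8 x + 152.8 y = -23773.06
Solving: x ≈ -74.386, y ≈ -84.118 km (keep extra digits for the depth step; rounded: -74.4, -84.1).
Then from the DUG sphere: z² = 51.25² − (x + 33.9)² − (y + 72.3)² with x = -74.386, y = -84.118, so z ≈ 29.117 ≈ 29.1 km.
Check against NEW (with the unrounded solution): distance 113.85 ≈ 113.85 km. ✓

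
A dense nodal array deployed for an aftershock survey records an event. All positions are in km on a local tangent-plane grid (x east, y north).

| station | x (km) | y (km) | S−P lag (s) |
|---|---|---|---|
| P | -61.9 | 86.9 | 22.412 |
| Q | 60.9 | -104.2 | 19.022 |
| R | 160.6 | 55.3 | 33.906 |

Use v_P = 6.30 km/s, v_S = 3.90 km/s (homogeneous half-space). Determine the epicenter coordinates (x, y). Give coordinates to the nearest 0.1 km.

x ≈ -131.9 km, y ≈ -131.6 km

Distance from S−P lag: d = Δt · v_P v_S / (v_P − v_S) = Δt · (6.30·3.90)/(6.30−3.90) ≈ 10.2375·Δt.
So d_P = 229.44, d_Q = 194.74, d_R = 347.11 km.
Circle about each station: (x + 61.9)² + (y − 86.9)² = 229.44²; (x − 60.9)² + (y + 104.2)² = 194.74²; (x − 160.6)² + (y − 55.3)² = 347.11².
Subtracting the P equation from the Q and R equations removes the quadratic terms:
245.6 x − 382.2 y = 17902.28
445.0 x − 63.2 y = -50375.41
Solving the 2×2 system: x ≈ -131.9, y ≈ -131.6 km.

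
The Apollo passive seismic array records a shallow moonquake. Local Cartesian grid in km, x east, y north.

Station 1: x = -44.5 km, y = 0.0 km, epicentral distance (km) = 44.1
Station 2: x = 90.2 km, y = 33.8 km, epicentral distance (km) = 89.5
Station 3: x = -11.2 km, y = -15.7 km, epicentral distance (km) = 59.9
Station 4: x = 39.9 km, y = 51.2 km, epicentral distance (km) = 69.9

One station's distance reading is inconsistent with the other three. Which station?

Station 2

Solve using three stations at a time. Using Station 1, Station 3, Station 4 (subtract circle equations pairwise → linear system) gives (x, y) ≈ (-29.3, 41.4).
Distances from that point to each station vs reported:
  Station 1: calculated 44.1 vs reported 44.1 → residual 0.0 km
  Station 2: calculated 119.7 vs reported 89.5 → residual 30.2 km
  Station 3: calculated 59.9 vs reported 59.9 → residual 0.0 km
  Station 4: calculated 69.9 vs reported 69.9 → residual 0.0 km
Station 1, Station 3, Station 4 are mutually consistent (residuals ≈ 0); Station 2 is off by 30.2 km.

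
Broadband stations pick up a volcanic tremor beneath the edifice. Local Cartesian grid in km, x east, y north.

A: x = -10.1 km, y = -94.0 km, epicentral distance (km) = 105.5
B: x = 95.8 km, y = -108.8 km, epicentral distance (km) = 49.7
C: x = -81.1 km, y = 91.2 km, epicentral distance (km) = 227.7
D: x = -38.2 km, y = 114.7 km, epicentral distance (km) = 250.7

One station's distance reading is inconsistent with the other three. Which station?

D

Solve using three stations at a time. Using A, B, C (subtract circle equations pairwise → linear system) gives (x, y) ≈ (89.6, -59.5).
Distances from that point to each station vs reported:
  A: calculated 105.5 vs reported 105.5 → residual 0.0 km
  B: calculated 49.7 vs reported 49.7 → residual 0.0 km
  C: calculated 227.7 vs reported 227.7 → residual 0.0 km
  D: calculated 216.0 vs reported 250.7 → residual 34.7 km
A, B, C are mutually consistent (residuals ≈ 0); D is off by 34.7 km.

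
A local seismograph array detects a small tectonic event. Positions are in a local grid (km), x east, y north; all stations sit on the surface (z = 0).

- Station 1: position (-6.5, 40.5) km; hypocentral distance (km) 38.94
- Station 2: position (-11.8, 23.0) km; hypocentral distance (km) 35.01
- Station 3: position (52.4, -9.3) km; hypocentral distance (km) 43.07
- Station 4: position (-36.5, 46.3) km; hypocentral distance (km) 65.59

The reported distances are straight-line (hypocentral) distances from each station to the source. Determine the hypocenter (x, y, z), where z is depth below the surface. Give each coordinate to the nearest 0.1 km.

Each station gives a sphere (x−x_i)² + (y−y_i)² + z² = d_i² (stations at z=0).
Subtracting the Station 1 sphere from Station 2 and Station 3: z² cancels, leaving linear equations in x and y:
-10.6 x − 35.0 y = -723.64
117.8 x − 99.6 y = 811.05
Solving: x ≈ 19.399, y ≈ 14.800 km (keep extra digits for the depth step; rounded: 19.4, 14.8).
Then from the Station 1 sphere: z² = 38.94² − (x + 6.5)² − (y − 40.5)² with x = 19.399, y = 14.800, so z ≈ 13.604 ≈ 13.6 km.
Check against Station 4 (with the unrounded solution): distance 65.59 ≈ 65.59 km. ✓

(19.4, 14.8, 13.6)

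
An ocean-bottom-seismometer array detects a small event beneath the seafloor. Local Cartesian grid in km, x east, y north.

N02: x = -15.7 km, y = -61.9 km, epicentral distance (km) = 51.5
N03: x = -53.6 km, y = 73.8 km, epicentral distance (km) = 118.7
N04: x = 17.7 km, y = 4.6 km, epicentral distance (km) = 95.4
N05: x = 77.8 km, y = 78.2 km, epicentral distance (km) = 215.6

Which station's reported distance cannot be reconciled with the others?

N05

Solve using three stations at a time. Using N02, N03, N04 (subtract circle equations pairwise → linear system) gives (x, y) ≈ (-64.1, -44.4).
Distances from that point to each station vs reported:
  N02: calculated 51.5 vs reported 51.5 → residual 0.0 km
  N03: calculated 118.7 vs reported 118.7 → residual 0.0 km
  N04: calculated 95.4 vs reported 95.4 → residual 0.0 km
  N05: calculated 187.6 vs reported 215.6 → residual 28.0 km
N02, N03, N04 are mutually consistent (residuals ≈ 0); N05 is off by 28.0 km.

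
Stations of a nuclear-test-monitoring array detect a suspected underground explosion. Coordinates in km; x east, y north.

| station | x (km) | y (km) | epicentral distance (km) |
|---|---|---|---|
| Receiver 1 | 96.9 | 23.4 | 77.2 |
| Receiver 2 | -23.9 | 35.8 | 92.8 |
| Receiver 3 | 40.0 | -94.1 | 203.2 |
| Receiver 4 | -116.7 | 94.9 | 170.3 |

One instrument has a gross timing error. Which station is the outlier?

Solve using three stations at a time. Using Receiver 1, Receiver 2, Receiver 4 (subtract circle equations pairwise → linear system) gives (x, y) ≈ (53.4, 87.0).
Distances from that point to each station vs reported:
  Receiver 1: calculated 77.1 vs reported 77.2 → residual 0.1 km
  Receiver 2: calculated 92.7 vs reported 92.8 → residual 0.1 km
  Receiver 3: calculated 181.6 vs reported 203.2 → residual 21.6 km
  Receiver 4: calculated 170.3 vs reported 170.3 → residual 0.0 km
Receiver 1, Receiver 2, Receiver 4 are mutually consistent (residuals ≈ 0); Receiver 3 is off by 21.6 km.

Receiver 3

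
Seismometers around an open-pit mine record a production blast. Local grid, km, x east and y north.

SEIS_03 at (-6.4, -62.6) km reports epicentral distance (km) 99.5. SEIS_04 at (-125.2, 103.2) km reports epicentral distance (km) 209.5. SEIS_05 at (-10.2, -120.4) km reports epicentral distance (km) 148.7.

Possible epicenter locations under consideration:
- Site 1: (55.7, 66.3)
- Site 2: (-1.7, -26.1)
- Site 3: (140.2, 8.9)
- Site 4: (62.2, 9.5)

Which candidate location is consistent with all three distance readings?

For each candidate, compare |candidate − station| to the reported distance:
Site 1: residuals SEIS_03 43.6, SEIS_04 24.9, SEIS_05 49.3 → max 49.3 km
Site 2: residuals SEIS_03 62.7, SEIS_04 30.7, SEIS_05 54.0 → max 62.7 km
Site 3: residuals SEIS_03 63.6, SEIS_04 72.2, SEIS_05 49.6 → max 72.2 km
Site 4: residuals SEIS_03 0.0, SEIS_04 0.0, SEIS_05 0.0 → max 0.0 km
Only Site 4 has all residuals ≈ 0.

Site 4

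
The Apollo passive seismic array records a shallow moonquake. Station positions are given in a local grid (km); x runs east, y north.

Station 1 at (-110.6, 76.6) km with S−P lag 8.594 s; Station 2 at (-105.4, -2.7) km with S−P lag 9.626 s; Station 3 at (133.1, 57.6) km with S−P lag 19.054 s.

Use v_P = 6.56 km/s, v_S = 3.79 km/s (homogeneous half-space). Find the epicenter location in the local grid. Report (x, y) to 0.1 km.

Distance from S−P lag: d = Δt · v_P v_S / (v_P − v_S) = Δt · (6.56·3.79)/(6.56−3.79) ≈ 8.9756·Δt.
So d_Station 1 = 77.14, d_Station 2 = 86.40, d_Station 3 = 171.02 km.
Circle about each station: (x + 110.6)² + (y − 76.6)² = 77.14²; (x + 105.4)² + (y + 2.7)² = 86.40²; (x − 133.1)² + (y − 57.6)² = 171.02².
Subtracting the Station 1 equation from the Station 2 and Station 3 equations removes the quadratic terms:
10.4 x − 158.6 y = -8497.85
487.4 x − 38.0 y = -20363.81
Solving the 2×2 system: x ≈ -37.8, y ≈ 51.1 km.

x ≈ -37.8 km, y ≈ 51.1 km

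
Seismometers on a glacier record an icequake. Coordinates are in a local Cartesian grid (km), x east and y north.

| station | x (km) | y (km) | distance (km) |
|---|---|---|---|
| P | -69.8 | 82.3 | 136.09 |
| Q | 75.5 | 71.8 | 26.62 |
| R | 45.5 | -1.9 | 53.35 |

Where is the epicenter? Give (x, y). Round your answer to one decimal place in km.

Circle about each station: (x + 69.8)² + (y − 82.3)² = 136.09²; (x − 75.5)² + (y − 71.8)² = 26.62²; (x − 45.5)² + (y + 1.9)² = 53.35².
Subtracting the P equation from the Q and R equations removes the quadratic terms:
290.6 x − 21.0 y = 17022.02
230.6 x − 168.4 y = 6102.80
Solving the 2×2 system: x ≈ 62.1, y ≈ 48.8 km.

x ≈ 62.1 km, y ≈ 48.8 km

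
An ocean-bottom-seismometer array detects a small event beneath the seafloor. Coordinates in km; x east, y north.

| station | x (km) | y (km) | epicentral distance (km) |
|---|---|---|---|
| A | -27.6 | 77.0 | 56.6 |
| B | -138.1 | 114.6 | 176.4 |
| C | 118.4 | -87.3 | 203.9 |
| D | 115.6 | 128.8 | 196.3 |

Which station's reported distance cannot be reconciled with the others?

Solve using three stations at a time. Using A, C, D (subtract circle equations pairwise → linear system) gives (x, y) ≈ (-51.4, 25.6).
Distances from that point to each station vs reported:
  A: calculated 56.6 vs reported 56.6 → residual 0.0 km
  B: calculated 124.2 vs reported 176.4 → residual 52.2 km
  C: calculated 203.9 vs reported 203.9 → residual 0.0 km
  D: calculated 196.3 vs reported 196.3 → residual 0.0 km
A, C, D are mutually consistent (residuals ≈ 0); B is off by 52.2 km.

B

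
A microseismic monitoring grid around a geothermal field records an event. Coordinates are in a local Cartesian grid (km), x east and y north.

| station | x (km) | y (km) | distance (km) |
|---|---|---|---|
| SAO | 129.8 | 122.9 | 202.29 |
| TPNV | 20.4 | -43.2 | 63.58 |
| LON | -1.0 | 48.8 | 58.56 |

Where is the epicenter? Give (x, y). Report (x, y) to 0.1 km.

Circle about each station: (x − 129.8)² + (y − 122.9)² = 202.29²; (x − 20.4)² + (y + 43.2)² = 63.58²; (x + 1.0)² + (y − 48.8)² = 58.56².
Subtracting the SAO equation from the TPNV and LON equations removes the quadratic terms:
-218.8 x − 332.2 y = 7208.78
-261.6 x − 148.2 y = 7921.96
Solving the 2×2 system: x ≈ -28.7, y ≈ -2.8 km.

(-28.7, -2.8)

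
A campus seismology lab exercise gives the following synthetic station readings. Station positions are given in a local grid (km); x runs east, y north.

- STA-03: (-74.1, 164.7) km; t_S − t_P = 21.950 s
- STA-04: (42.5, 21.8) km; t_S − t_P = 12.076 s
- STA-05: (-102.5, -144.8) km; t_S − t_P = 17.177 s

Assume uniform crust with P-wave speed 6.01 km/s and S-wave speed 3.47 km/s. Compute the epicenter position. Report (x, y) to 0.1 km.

Distance from S−P lag: d = Δt · v_P v_S / (v_P − v_S) = Δt · (6.01·3.47)/(6.01−3.47) ≈ 8.2105·Δt.
So d_STA-03 = 180.22, d_STA-04 = 99.15, d_STA-05 = 141.03 km.
Circle about each station: (x + 74.1)² + (y − 164.7)² = 180.22²; (x − 42.5)² + (y − 21.8)² = 99.15²; (x + 102.5)² + (y + 144.8)² = 141.03².
Subtracting the STA-03 equation from the STA-04 and STA-05 equations removes the quadratic terms:
233.2 x − 285.8 y = -7686.88
-56.8 x − 619.0 y = 11446.18
Solving the 2×2 system: x ≈ -50.0, y ≈ -13.9 km.

(-50.0, -13.9)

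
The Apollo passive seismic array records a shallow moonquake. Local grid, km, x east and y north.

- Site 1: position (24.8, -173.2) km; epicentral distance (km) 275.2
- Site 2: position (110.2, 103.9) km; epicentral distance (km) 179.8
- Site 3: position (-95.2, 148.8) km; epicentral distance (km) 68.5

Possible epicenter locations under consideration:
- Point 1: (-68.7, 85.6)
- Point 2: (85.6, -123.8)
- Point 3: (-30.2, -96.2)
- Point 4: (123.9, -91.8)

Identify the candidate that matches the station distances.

For each candidate, compare |candidate − station| to the reported distance:
Point 1: residuals Site 1 0.0, Site 2 0.0, Site 3 0.0 → max 0.0 km
Point 2: residuals Site 1 196.9, Site 2 49.2, Site 3 258.6 → max 258.6 km
Point 3: residuals Site 1 180.6, Site 2 64.6, Site 3 185.0 → max 185.0 km
Point 4: residuals Site 1 147.0, Site 2 16.4, Site 3 256.9 → max 256.9 km
Only Point 1 has all residuals ≈ 0.

Point 1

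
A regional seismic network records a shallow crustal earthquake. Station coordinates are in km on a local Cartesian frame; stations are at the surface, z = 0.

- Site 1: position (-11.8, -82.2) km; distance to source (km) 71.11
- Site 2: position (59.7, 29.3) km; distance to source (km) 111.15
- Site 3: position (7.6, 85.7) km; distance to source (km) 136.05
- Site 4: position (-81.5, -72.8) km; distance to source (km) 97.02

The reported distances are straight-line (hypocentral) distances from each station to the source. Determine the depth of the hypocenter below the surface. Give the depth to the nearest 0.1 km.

Each station gives a sphere (x−x_i)² + (y−y_i)² + z² = d_i² (stations at z=0).
Subtracting the Site 1 sphere from Site 2 and Site 3: z² cancels, leaving linear equations in x and y:
143.0 x + 223.0 y = -9771.19
38.8 x + 335.8 y = -12946.80
Solving: x ≈ -10.009, y ≈ -37.399 km (keep extra digits for the depth step; rounded: -10.0, -37.4).
Then from the Site 1 sphere: z² = 71.11² − (x + 11.8)² − (y + 82.2)² with x = -10.009, y = -37.399, so z ≈ 55.193 ≈ 55.2 km.

depth ≈ 55.2 km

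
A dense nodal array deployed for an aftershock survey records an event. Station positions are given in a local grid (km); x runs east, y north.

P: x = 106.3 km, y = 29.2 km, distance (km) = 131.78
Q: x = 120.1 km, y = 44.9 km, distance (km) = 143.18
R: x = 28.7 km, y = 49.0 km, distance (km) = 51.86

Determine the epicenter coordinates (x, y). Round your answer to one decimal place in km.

Circle about each station: (x − 106.3)² + (y − 29.2)² = 131.78²; (x − 120.1)² + (y − 44.9)² = 143.18²; (x − 28.7)² + (y − 49.0)² = 51.86².
Subtracting pairs of circle equations eliminates x²+y² and gives linear equations (the radical axes):
27.6 x + 31.4 y = 1153.15
-155.2 x + 39.6 y = 5748.87
Solving the 2×2 system: x ≈ -22.6, y ≈ 56.6 km.

-22.6 km east, 56.6 km north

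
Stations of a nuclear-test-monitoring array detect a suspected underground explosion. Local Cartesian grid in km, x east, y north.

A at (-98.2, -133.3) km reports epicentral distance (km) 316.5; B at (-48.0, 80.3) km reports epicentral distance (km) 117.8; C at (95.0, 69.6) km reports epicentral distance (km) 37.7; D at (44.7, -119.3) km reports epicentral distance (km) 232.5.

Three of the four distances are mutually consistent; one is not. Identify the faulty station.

Solve using three stations at a time. Using A, C, D (subtract circle equations pairwise → linear system) gives (x, y) ≈ (112.1, 103.2).
Distances from that point to each station vs reported:
  A: calculated 316.5 vs reported 316.5 → residual 0.0 km
  B: calculated 161.8 vs reported 117.8 → residual 44.0 km
  C: calculated 37.7 vs reported 37.7 → residual 0.0 km
  D: calculated 232.5 vs reported 232.5 → residual 0.0 km
A, C, D are mutually consistent (residuals ≈ 0); B is off by 44.0 km.

B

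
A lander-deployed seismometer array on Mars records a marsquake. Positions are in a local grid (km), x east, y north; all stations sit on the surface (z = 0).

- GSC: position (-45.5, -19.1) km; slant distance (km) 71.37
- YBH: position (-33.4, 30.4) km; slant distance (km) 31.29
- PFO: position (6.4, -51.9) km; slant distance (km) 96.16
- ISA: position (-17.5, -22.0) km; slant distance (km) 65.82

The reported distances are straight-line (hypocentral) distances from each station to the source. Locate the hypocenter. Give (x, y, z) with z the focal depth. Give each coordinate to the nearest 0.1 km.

(-11.6, 40.4, 20.1)

Each station gives a sphere (x−x_i)² + (y−y_i)² + z² = d_i² (stations at z=0).
Subtracting the GSC sphere from YBH and PFO: z² cancels, leaving linear equations in x and y:
24.2 x + 99.0 y = 3719.27
103.8 x − 65.6 y = -3853.56
Solving: x ≈ -11.591, y ≈ 40.402 km (keep extra digits for the depth step; rounded: -11.6, 40.4).
Then from the GSC sphere: z² = 71.37² − (x + 45.5)² − (y + 19.1)² with x = -11.591, y = 40.402, so z ≈ 20.084 ≈ 20.1 km.
Check against ISA (with the unrounded solution): distance 65.82 ≈ 65.82 km. ✓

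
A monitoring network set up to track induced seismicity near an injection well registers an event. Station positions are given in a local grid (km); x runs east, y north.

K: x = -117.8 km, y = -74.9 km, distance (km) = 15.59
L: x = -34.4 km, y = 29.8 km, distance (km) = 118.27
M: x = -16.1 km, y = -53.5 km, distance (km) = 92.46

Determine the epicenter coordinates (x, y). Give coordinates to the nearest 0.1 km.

-108.1 km east, -62.7 km north

Circle about each station: (x + 117.8)² + (y + 74.9)² = 15.59²; (x + 34.4)² + (y − 29.8)² = 118.27²; (x + 16.1)² + (y + 53.5)² = 92.46².
Subtracting the K equation from the L and M equations removes the quadratic terms:
166.8 x + 209.4 y = -31160.19
203.4 x + 42.8 y = -24671.19
Solving the 2×2 system: x ≈ -108.1, y ≈ -62.7 km.
Check against K (with the unrounded x, y): √((x + 117.8)²+(y + 74.9)²) = 15.59 ≈ 15.59 km. ✓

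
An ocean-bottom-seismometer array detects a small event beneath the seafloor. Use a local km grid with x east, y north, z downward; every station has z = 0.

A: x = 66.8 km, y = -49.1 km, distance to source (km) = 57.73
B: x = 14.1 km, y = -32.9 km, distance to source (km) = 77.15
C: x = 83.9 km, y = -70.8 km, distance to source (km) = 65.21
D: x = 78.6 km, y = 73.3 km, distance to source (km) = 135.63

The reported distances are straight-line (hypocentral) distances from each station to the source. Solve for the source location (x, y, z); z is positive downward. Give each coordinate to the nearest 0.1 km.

x ≈ 63.0 km, y ≈ -48.5 km, depth ≈ 57.6 km

Each station gives a sphere (x−x_i)² + (y−y_i)² + z² = d_i² (stations at z=0).
Subtracting the A sphere from B and C: z² cancels, leaving linear equations in x and y:
-105.4 x + 32.4 y = -8211.20
34.2 x − 43.4 y = 4259.21
Solving: x ≈ 62.998, y ≈ -48.495 km (keep extra digits for the depth step; rounded: 63.0, -48.5).
Then from the A sphere: z² = 57.73² − (x − 66.8)² − (y + 49.1)² with x = 62.998, y = -48.495, so z ≈ 57.601 ≈ 57.6 km.
Check against D (with the unrounded solution): distance 135.63 ≈ 135.63 km. ✓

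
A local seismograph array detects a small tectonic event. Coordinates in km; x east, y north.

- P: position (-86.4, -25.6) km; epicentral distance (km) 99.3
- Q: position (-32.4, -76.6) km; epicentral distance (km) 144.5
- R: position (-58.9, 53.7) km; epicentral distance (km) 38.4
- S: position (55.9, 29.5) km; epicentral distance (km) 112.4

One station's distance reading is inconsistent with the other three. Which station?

Solve using three stations at a time. Using P, Q, S (subtract circle equations pairwise → linear system) gives (x, y) ≈ (-50.1, 66.8).
Distances from that point to each station vs reported:
  P: calculated 99.3 vs reported 99.3 → residual 0.0 km
  Q: calculated 144.5 vs reported 144.5 → residual 0.0 km
  R: calculated 15.8 vs reported 38.4 → residual 22.6 km
  S: calculated 112.4 vs reported 112.4 → residual 0.0 km
P, Q, S are mutually consistent (residuals ≈ 0); R is off by 22.6 km.

R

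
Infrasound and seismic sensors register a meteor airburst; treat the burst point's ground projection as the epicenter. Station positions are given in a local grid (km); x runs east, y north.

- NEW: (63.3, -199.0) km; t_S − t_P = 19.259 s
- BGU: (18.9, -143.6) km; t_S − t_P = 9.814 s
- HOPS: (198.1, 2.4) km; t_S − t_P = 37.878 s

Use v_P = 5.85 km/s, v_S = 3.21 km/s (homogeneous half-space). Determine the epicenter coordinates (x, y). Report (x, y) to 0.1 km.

x ≈ -44.6 km, y ≈ -114.6 km

Distance from S−P lag: d = Δt · v_P v_S / (v_P − v_S) = Δt · (5.85·3.21)/(5.85−3.21) ≈ 7.1131·Δt.
So d_NEW = 136.99, d_BGU = 69.81, d_HOPS = 269.43 km.
Circle about each station: (x − 63.3)² + (y + 199.0)² = 136.99²; (x − 18.9)² + (y + 143.6)² = 69.81²; (x − 198.1)² + (y − 2.4)² = 269.43².
Subtracting pairs of circle equations eliminates x²+y² and gives linear equations (the radical axes):
-88.8 x + 110.8 y = -8736.90
269.6 x + 402.8 y = -58184.78
Solving the 2×2 system: x ≈ -44.6, y ≈ -114.6 km.
Check against NEW (with the unrounded x, y): √((x − 63.3)²+(y + 199.0)²) = 136.99 ≈ 136.99 km. ✓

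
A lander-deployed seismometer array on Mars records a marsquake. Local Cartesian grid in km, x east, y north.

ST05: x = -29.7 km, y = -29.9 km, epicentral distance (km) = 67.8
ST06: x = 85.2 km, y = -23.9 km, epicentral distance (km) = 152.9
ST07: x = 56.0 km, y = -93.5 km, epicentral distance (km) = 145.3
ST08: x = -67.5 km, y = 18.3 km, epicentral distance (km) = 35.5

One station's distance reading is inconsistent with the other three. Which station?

Solve using three stations at a time. Using ST06, ST07, ST08 (subtract circle equations pairwise → linear system) gives (x, y) ≈ (-67.5, -17.0).
Distances from that point to each station vs reported:
  ST05: calculated 39.9 vs reported 67.8 → residual 27.9 km
  ST06: calculated 152.9 vs reported 152.9 → residual 0.0 km
  ST07: calculated 145.3 vs reported 145.3 → residual 0.0 km
  ST08: calculated 35.3 vs reported 35.5 → residual 0.2 km
ST06, ST07, ST08 are mutually consistent (residuals ≈ 0); ST05 is off by 27.9 km.

ST05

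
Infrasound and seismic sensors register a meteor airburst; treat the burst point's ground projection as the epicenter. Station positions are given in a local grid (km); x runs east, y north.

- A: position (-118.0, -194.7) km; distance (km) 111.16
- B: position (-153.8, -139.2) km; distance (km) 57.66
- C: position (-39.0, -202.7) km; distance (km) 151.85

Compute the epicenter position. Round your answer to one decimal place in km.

Circle about each station: (x + 118.0)² + (y + 194.7)² = 111.16²; (x + 153.8)² + (y + 139.2)² = 57.66²; (x + 39.0)² + (y + 202.7)² = 151.85².
Subtracting pairs of circle equations eliminates x²+y² and gives linear equations (the radical axes):
-71.6 x + 111.0 y = 230.86
158.0 x − 16.0 y = -19925.68
Solving the 2×2 system: x ≈ -134.7, y ≈ -84.8 km.

x ≈ -134.7 km, y ≈ -84.8 km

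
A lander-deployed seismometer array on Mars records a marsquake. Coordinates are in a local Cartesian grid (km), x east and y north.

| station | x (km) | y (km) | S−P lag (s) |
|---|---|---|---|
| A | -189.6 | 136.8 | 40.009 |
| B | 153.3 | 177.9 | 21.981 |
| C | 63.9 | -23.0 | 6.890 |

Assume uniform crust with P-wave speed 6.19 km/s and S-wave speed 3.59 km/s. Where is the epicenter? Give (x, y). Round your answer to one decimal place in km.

120.6 km east, -7.1 km north

Distance from S−P lag: d = Δt · v_P v_S / (v_P − v_S) = Δt · (6.19·3.59)/(6.19−3.59) ≈ 8.5470·Δt.
So d_A = 341.96, d_B = 187.87, d_C = 58.89 km.
Circle about each station: (x + 189.6)² + (y − 136.8)² = 341.96²; (x − 153.3)² + (y − 177.9)² = 187.87²; (x − 63.9)² + (y + 23.0)² = 58.89².
Subtracting the A equation from the B and C equations removes the quadratic terms:
685.8 x + 82.2 y = 82128.40
507.0 x − 319.6 y = 63418.42
Solving the 2×2 system: x ≈ 120.6, y ≈ -7.1 km.
Check against A (with the unrounded x, y): √((x + 189.6)²+(y − 136.8)²) = 341.96 ≈ 341.96 km. ✓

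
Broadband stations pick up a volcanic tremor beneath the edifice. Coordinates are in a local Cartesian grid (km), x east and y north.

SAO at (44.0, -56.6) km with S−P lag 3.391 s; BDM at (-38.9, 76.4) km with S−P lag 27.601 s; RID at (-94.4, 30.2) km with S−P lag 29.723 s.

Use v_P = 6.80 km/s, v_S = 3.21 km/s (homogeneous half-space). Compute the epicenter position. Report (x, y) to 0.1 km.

Distance from S−P lag: d = Δt · v_P v_S / (v_P − v_S) = Δt · (6.80·3.21)/(6.80−3.21) ≈ 6.0802·Δt.
So d_SAO = 20.62, d_BDM = 167.82, d_RID = 180.72 km.
Circle about each station: (x − 44.0)² + (y + 56.6)² = 20.62²; (x + 38.9)² + (y − 76.4)² = 167.82²; (x + 94.4)² + (y − 30.2)² = 180.72².
Subtracting the SAO equation from the BDM and RID equations removes the quadratic terms:
-165.8 x + 266.0 y = -25527.76
-276.8 x + 173.6 y = -27550.69
Solving the 2×2 system: x ≈ 64.6, y ≈ -55.7 km.

(64.6, -55.7)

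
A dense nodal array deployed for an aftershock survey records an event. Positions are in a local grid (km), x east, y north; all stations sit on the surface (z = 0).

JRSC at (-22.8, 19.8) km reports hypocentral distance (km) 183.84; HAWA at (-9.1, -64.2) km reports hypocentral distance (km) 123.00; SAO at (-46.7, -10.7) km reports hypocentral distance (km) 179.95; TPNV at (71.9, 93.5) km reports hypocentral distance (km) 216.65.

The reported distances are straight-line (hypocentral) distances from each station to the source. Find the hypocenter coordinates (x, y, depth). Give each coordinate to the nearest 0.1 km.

(89.6, -116.1, 51.9)

Each station gives a sphere (x−x_i)² + (y−y_i)² + z² = d_i² (stations at z=0).
Subtracting the JRSC sphere from HAWA and SAO: z² cancels, leaving linear equations in x and y:
27.4 x − 168.0 y = 21960.72
-47.8 x − 61.0 y = 2798.64
Solving: x ≈ 89.615, y ≈ -116.103 km (keep extra digits for the depth step; rounded: 89.6, -116.1).
Then from the JRSC sphere: z² = 183.84² − (x + 22.8)² − (y − 19.8)² with x = 89.615, y = -116.103, so z ≈ 51.869 ≈ 51.9 km.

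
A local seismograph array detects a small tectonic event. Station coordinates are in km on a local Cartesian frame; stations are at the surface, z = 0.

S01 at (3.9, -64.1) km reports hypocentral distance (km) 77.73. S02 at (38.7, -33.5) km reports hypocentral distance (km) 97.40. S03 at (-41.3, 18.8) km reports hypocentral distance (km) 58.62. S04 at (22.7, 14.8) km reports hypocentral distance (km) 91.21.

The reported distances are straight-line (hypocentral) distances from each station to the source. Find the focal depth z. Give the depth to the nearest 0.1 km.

39.1 km

Each station gives a sphere (x−x_i)² + (y−y_i)² + z² = d_i² (stations at z=0).
Subtracting the S01 sphere from S02 and S03: z² cancels, leaving linear equations in x and y:
69.6 x + 61.2 y = -4948.89
-90.4 x + 165.8 y = 540.76
Solving: x ≈ -50.001, y ≈ -24.001 km (keep extra digits for the depth step; rounded: -50.0, -24.0).
Then from the S01 sphere: z² = 77.73² − (x − 3.9)² − (y + 64.1)² with x = -50.001, y = -24.001, so z ≈ 39.099 ≈ 39.1 km.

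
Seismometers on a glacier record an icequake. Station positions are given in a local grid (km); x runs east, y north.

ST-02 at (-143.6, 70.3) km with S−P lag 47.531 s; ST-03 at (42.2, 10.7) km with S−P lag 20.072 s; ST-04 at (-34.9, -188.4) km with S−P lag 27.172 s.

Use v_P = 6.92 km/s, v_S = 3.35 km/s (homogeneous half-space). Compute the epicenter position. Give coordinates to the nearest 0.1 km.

(115.9, -96.8)

Distance from S−P lag: d = Δt · v_P v_S / (v_P − v_S) = Δt · (6.92·3.35)/(6.92−3.35) ≈ 6.4936·Δt.
So d_ST-02 = 308.65, d_ST-03 = 130.34, d_ST-04 = 176.44 km.
Circle about each station: (x + 143.6)² + (y − 70.3)² = 308.65²; (x − 42.2)² + (y − 10.7)² = 130.34²; (x + 34.9)² + (y + 188.4)² = 176.44².
Subtracting the ST-02 equation from the ST-03 and ST-04 equations removes the quadratic terms:
371.6 x − 119.2 y = 54608.59
217.4 x − 517.4 y = 75283.27
Solving the 2×2 system: x ≈ 115.9, y ≈ -96.8 km.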